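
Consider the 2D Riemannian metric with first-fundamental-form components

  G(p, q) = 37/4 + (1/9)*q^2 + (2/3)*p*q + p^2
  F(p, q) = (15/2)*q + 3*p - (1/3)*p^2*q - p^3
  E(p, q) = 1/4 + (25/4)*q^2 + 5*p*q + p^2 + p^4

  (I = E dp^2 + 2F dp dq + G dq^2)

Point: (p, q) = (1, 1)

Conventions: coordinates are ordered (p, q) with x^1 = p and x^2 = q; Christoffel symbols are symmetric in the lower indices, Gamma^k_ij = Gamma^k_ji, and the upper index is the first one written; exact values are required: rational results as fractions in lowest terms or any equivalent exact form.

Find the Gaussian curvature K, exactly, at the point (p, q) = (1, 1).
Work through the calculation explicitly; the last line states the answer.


E = 27/2, F = 55/6, G = 397/36, EG - F^2 = 4669/72 at the point
E_p = 11, E_q = 35/2, F_p = -2/3, F_q = 43/6, G_p = 8/3, G_q = 8/9
E_qq = 25/2, F_pq = -2/3, G_pp = 2
Using the Brioschi determinant formula for K from the metric derivatives:
M1 = [[-E_qq/2 + F_pq - G_pp/2, E_p/2, F_p - E_q/2], [F_q - G_p/2, E, F], [G_q/2, F, G]] = [[-95/12, 11/2, -113/12], [35/6, 27/2, 55/6], [4/9, 55/6, 397/36]]; det M1 = -1116119/864
M2 = [[0, E_q/2, G_p/2], [E_q/2, E, F], [G_p/2, F, G]] = [[0, 35/4, 4/3], [35/4, 27/2, 55/6], [4/3, 55/6, 397/36]]; det M2 = -376949/576
det M1 - det M2 = -1101391/1728; K = -1101391/1728 / (4669/72)^2 = -113937/751709

Answer: K = -113937/751709


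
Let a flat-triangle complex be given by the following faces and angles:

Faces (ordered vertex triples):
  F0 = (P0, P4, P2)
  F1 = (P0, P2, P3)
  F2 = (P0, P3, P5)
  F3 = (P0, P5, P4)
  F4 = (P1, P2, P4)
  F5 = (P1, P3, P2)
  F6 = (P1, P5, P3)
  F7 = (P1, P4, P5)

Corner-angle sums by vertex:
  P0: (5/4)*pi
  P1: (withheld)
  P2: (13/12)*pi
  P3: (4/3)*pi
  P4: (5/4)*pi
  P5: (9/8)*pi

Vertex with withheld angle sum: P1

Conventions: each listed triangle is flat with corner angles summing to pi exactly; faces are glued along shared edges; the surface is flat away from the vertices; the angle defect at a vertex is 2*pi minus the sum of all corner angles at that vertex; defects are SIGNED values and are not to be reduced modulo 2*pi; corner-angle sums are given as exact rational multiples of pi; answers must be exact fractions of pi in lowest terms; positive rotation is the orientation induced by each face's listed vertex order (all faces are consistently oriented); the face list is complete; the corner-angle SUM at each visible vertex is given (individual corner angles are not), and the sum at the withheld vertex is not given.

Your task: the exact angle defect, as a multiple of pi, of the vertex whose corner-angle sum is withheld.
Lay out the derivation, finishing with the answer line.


V = 6, E = 12, F = 8; chi = V - E + F = 2
Gauss-Bonnet: total defect = 2*pi*chi = 4*pi; visible defects sum to (95/24)*pi

Answer: defect(P1) = pi/24


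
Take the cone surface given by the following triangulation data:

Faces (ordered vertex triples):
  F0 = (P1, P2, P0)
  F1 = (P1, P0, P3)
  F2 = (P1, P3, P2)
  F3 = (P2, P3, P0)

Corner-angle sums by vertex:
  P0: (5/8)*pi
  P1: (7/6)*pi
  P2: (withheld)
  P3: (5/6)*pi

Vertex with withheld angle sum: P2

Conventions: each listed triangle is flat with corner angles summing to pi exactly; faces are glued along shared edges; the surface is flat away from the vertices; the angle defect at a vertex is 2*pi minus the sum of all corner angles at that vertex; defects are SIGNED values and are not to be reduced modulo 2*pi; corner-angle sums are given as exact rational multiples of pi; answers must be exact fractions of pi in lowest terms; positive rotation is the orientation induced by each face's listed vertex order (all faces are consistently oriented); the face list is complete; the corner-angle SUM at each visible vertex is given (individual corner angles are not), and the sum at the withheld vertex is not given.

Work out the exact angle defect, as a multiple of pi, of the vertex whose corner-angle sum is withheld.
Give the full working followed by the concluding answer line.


V = 4, E = 6, F = 4; chi = V - E + F = 2
Gauss-Bonnet: total defect = 2*pi*chi = 4*pi; visible defects sum to (27/8)*pi

Answer: defect(P2) = (5/8)*pi


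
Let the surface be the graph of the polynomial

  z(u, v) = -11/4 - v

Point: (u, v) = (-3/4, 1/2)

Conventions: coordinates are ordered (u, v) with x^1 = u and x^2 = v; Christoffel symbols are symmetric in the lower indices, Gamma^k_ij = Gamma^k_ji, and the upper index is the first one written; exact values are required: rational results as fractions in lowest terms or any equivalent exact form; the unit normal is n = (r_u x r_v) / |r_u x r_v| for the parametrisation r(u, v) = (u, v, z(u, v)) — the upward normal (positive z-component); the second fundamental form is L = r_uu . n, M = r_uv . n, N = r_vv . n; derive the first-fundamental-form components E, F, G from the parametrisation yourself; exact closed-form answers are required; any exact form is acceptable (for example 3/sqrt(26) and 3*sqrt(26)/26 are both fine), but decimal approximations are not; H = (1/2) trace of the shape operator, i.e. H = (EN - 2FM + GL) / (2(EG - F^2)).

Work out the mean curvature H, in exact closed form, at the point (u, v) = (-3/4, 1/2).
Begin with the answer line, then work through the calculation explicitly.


Answer: H = 0

z_u = 0, z_v = -1, z_uu = 0, z_uv = 0, z_vv = 0
E = 1, F = 0, G = 2; answer radicand W^2 = 2
unnormalised second-form numerators: l = 0, m = 0, n = 0; L = l/sqrt(2), and similarly M = m/sqrt(W^2), N = n/sqrt(W^2)
H = (E*n - 2*F*m + G*l) / (2*(EG - F^2)*sqrt(W^2)); E*n - 2*F*m + G*l = 0, EG - F^2 = 2, so H = (0)/sqrt(2)


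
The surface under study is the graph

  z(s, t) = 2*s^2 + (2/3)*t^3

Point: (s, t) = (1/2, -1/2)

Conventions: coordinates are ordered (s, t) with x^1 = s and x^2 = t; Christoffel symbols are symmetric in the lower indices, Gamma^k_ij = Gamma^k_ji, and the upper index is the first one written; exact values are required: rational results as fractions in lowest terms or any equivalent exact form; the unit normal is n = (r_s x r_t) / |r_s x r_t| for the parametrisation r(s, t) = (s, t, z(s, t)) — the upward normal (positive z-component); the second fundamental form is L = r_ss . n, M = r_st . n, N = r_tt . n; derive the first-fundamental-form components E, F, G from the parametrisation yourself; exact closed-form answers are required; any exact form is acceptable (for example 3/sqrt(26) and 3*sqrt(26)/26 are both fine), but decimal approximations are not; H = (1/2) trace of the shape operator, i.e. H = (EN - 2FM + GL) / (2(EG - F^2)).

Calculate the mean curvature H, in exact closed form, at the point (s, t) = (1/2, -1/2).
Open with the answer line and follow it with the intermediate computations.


Answer: H = -20*sqrt(21)/441

z_s = 2, z_t = 1/2, z_ss = 4, z_st = 0, z_tt = -2
E = 5, F = 1, G = 5/4; answer radicand W^2 = 21/4
unnormalised second-form numerators: l = 4, m = 0, n = -2; L = l/sqrt(21/4), and similarly M = m/sqrt(W^2), N = n/sqrt(W^2)
H = (E*n - 2*F*m + G*l) / (2*(EG - F^2)*sqrt(W^2)); E*n - 2*F*m + G*l = -5, EG - F^2 = 21/4, so H = (-10/21)/sqrt(21/4)


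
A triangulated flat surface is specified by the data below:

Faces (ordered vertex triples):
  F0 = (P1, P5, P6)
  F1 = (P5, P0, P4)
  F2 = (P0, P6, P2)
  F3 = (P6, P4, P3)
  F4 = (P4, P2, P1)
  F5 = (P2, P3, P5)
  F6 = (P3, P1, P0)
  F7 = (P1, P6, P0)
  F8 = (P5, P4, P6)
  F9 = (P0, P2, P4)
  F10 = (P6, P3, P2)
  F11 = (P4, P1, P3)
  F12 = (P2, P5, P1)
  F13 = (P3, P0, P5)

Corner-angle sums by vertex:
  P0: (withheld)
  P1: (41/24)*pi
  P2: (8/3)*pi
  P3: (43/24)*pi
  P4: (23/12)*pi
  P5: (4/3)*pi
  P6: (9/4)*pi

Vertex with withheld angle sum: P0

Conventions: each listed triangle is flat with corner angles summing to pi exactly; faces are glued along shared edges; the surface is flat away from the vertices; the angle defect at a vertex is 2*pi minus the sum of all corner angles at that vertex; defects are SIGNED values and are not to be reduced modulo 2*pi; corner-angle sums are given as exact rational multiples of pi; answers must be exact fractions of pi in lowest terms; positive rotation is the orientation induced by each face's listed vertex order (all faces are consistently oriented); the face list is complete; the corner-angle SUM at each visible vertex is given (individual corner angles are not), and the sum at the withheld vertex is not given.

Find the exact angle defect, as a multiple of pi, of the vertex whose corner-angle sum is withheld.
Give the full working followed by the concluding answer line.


V = 7, E = 21, F = 14; chi = V - E + F = 0
Gauss-Bonnet: total defect = 2*pi*chi = 0; visible defects sum to pi/3

Answer: defect(P0) = -pi/3


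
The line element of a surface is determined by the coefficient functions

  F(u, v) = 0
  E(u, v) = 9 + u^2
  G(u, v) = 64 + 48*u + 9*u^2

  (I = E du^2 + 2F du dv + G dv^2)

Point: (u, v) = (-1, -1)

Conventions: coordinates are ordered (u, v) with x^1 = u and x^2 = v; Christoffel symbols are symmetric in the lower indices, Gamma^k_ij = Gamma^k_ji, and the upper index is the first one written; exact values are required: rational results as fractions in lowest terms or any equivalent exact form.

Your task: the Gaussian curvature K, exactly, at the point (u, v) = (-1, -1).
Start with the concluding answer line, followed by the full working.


Answer: K = -3/500

E = 10, F = 0, G = 25, EG - F^2 = 250 at the point
E_u = -2, E_v = 0, F_u = 0, F_v = 0, G_u = 30, G_v = 0
E_vv = 0, F_uv = 0, G_uu = 18
The intrinsic route: Brioschi's K = (det M1 - det M2)/(EG - F^2)^2.
M1 = [[-E_vv/2 + F_uv - G_uu/2, E_u/2, F_u - E_v/2], [F_v - G_u/2, E, F], [G_v/2, F, G]] = [[-9, -1, 0], [-15, 10, 0], [0, 0, 25]]; det M1 = -2625
M2 = [[0, E_v/2, G_u/2], [E_v/2, E, F], [G_u/2, F, G]] = [[0, 0, 15], [0, 10, 0], [15, 0, 25]]; det M2 = -2250
det M1 - det M2 = -375; K = -375 / (250)^2 = -3/500


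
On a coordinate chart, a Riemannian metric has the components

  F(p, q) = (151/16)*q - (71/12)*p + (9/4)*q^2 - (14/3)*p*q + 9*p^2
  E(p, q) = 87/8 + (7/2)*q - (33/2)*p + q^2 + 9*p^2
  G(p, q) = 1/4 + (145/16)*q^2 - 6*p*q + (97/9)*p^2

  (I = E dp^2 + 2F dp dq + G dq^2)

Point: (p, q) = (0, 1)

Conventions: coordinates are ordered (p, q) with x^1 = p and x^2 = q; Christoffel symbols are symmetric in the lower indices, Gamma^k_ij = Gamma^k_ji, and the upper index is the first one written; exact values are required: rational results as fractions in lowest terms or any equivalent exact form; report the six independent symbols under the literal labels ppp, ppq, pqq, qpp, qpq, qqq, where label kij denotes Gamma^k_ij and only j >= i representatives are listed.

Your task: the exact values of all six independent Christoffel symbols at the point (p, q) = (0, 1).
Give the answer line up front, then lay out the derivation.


Answer: Gamma_ppp = 60676/5055, Gamma_ppq = 15532/1685, Gamma_pqq = 13264/1685, Gamma_qpp = -27796/1685, Gamma_qpq = -20036/1685, Gamma_qqq = -15007/1685

E = 123/8, F = 187/16, G = 149/16 at the point
E_p = -33/2, E_q = 11/2, F_p = -127/12, F_q = 223/16, G_p = -6, G_q = 145/8
EG - F^2 = 1685/256;  g^inv = (256/1685) * [[149/16, -187/16], [-187/16, 123/8]]
first-kind symbols [ij,l] = (1/2)(d_i g_jl + d_j g_il - d_l g_ij): [pp,p] = E_p/2 = -33/4, [pp,q] = F_p - E_q/2 = -40/3, [pq,p] = E_q/2 = 11/4, [pq,q] = G_p/2 = -3, [qq,p] = F_q - G_p/2 = 271/16, [qq,q] = G_q/2 = 145/16
Gamma^p_ij = (G*[ij,p] - F*[ij,q])/(EG - F^2), Gamma^q_ij = (E*[ij,q] - F*[ij,p])/(EG - F^2)


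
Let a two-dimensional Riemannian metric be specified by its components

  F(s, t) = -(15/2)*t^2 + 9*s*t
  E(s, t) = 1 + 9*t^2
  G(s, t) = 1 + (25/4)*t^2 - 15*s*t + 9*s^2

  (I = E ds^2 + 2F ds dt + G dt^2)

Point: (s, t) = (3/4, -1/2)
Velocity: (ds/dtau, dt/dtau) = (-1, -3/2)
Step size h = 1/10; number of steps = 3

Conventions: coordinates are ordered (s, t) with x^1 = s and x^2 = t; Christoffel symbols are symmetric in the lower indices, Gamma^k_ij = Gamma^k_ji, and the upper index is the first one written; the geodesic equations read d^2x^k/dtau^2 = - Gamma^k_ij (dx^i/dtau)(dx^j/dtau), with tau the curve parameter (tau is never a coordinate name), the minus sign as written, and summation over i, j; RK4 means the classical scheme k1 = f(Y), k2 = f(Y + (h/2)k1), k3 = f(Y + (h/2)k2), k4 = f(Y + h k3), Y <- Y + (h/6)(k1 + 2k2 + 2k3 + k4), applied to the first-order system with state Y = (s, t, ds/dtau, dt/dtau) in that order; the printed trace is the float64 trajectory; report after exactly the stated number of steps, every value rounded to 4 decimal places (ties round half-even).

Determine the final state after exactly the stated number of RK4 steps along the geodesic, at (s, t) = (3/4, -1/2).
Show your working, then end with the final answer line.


f(Y) = (ds/dtau, dt/dtau, -Gamma^s_ij Y'^i Y'^j, -Gamma^t_ij Y'^i Y'^j) with the Gammas evaluated at the stage position; h = 0.100000; intermediate values shown to 6 dp
step 0: s = 0.7500, t = -0.5000, ds/dtau = -1.0000, dt/dtau = -1.5000
step 1:
  k1: at (s, t) = (0.750000, -0.500000), (ds/dtau, dt/dtau) = (-1.000000, -1.500000); Gamma_sss = 0.000000, Gamma_sst = -0.290323, Gamma_stt = 0.241935, Gamma_tss = 0.000000, Gamma_tst = 0.677419, Gamma_ttt = -0.564516; k1 = (-1.000000, -1.500000, 0.326613, -0.762097)
  k2: at (s, t) = (0.700000, -0.575000), (ds/dtau, dt/dtau) = (-0.983669, -1.538105); Gamma_sss = 0.000000, Gamma_sst = -0.313835, Gamma_stt = 0.261530, Gamma_tss = 0.000000, Gamma_tst = 0.643590, Gamma_ttt = -0.536325; k2 = (-0.983669, -1.538105, 0.330940, -0.678667)
  k3: at (s, t) = (0.700817, -0.576905), (ds/dtau, dt/dtau) = (-0.983453, -1.533933); Gamma_sss = 0.000000, Gamma_sst = -0.313529, Gamma_stt = 0.261274, Gamma_tss = 0.000000, Gamma_tst = 0.642144, Gamma_ttt = -0.535120; k3 = (-0.983453, -1.533933, 0.331183, -0.678303)
  k4: at (s, t) = (0.651655, -0.653393), (ds/dtau, dt/dtau) = (-0.966882, -1.567830); Gamma_sss = 0.000000, Gamma_sst = -0.331873, Gamma_stt = 0.276561, Gamma_tss = 0.000000, Gamma_tst = 0.607550, Gamma_ttt = -0.506292; k4 = (-0.966882, -1.567830, 0.326365, -0.597467)
  Y <- Y + (h/6)(k1 + 2k2 + 2k3 + k4): s = 0.6516, t = -0.6535, ds/dtau = -0.9670, dt/dtau = -1.5679
step 2:
  k1: at (s, t) = (0.651648, -0.653532), (ds/dtau, dt/dtau) = (-0.967046, -1.567892); Gamma_sss = 0.000000, Gamma_sst = -0.331869, Gamma_stt = 0.276557, Gamma_tss = 0.000000, Gamma_tst = 0.607469, Gamma_ttt = -0.506225; k1 = (-0.967046, -1.567892, 0.326518, -0.597675)
  k2: at (s, t) = (0.603296, -0.731926), (ds/dtau, dt/dtau) = (-0.950720, -1.597775); Gamma_sss = 0.000000, Gamma_sst = -0.345450, Gamma_stt = 0.287875, Gamma_tss = 0.000000, Gamma_tst = 0.572614, Gamma_ttt = -0.477178; k2 = (-0.950720, -1.597775, 0.314591, -0.521462)
  k3: at (s, t) = (0.604112, -0.733421), (ds/dtau, dt/dtau) = (-0.951317, -1.593965); Gamma_sss = 0.000000, Gamma_sst = -0.344983, Gamma_stt = 0.287486, Gamma_tss = 0.000000, Gamma_tst = 0.571645, Gamma_ttt = -0.476371; k3 = (-0.951317, -1.593965, 0.315819, -0.523319)
  k4: at (s, t) = (0.556516, -0.812928), (ds/dtau, dt/dtau) = (-0.935464, -1.620224); Gamma_sss = 0.000000, Gamma_sst = -0.354277, Gamma_stt = 0.295231, Gamma_tss = 0.000000, Gamma_tst = 0.537763, Gamma_ttt = -0.448135; k4 = (-0.935464, -1.620224, 0.298910, -0.453721)
  Y <- Y + (h/6)(k1 + 2k2 + 2k3 + k4): s = 0.5565, t = -0.8131, ds/dtau = -0.9356, dt/dtau = -1.6202
step 3:
  k1: at (s, t) = (0.556538, -0.813058), (ds/dtau, dt/dtau) = (-0.935609, -1.620241); Gamma_sss = 0.000000, Gamma_sst = -0.354251, Gamma_stt = 0.295209, Gamma_tss = 0.000000, Gamma_tst = 0.537694, Gamma_ttt = -0.448079; k1 = (-0.935609, -1.620241, 0.299049, -0.453907)
  k2: at (s, t) = (0.509758, -0.894070), (ds/dtau, dt/dtau) = (-0.920656, -1.642936); Gamma_sss = 0.000000, Gamma_sst = -0.359782, Gamma_stt = 0.299818, Gamma_tss = 0.000000, Gamma_tst = 0.504949, Gamma_ttt = -0.420791; k2 = (-0.920656, -1.642936, 0.279116, -0.391736)
  k3: at (s, t) = (0.510505, -0.895205), (ds/dtau, dt/dtau) = (-0.921653, -1.639828); Gamma_sss = 0.000000, Gamma_sst = -0.359330, Gamma_stt = 0.299441, Gamma_tss = 0.000000, Gamma_tst = 0.504355, Gamma_ttt = -0.420296; k3 = (-0.921653, -1.639828, 0.280939, -0.394326)
  k4: at (s, t) = (0.464373, -0.977041), (ds/dtau, dt/dtau) = (-0.907515, -1.659674); Gamma_sss = 0.000000, Gamma_sst = -0.361804, Gamma_stt = 0.301503, Gamma_tss = 0.000000, Gamma_tst = 0.473463, Gamma_ttt = -0.394553; k4 = (-0.907515, -1.659674, 0.259387, -0.339438)
  Y <- Y + (h/6)(k1 + 2k2 + 2k3 + k4): s = 0.4644, t = -0.9771, ds/dtau = -0.9076, dt/dtau = -1.6597

Answer: s = 0.4644, t = -0.9771, ds/dtau = -0.9076, dt/dtau = -1.6597


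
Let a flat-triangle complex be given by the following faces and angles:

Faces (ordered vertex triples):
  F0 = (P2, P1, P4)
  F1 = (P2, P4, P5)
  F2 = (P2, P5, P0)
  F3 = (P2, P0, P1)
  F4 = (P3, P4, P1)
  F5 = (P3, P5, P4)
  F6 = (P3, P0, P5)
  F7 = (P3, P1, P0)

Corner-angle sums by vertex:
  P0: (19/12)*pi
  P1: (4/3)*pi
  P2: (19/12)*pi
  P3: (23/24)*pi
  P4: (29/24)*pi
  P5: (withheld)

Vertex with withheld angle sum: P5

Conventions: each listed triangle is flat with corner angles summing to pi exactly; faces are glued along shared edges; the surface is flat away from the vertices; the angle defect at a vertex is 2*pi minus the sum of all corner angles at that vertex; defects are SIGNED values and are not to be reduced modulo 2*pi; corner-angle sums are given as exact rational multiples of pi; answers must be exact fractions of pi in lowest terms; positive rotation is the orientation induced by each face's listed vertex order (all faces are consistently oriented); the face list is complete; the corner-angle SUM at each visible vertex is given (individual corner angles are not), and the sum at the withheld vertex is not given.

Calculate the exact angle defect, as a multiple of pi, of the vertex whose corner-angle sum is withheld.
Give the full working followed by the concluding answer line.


V = 6, E = 12, F = 8; chi = V - E + F = 2
Gauss-Bonnet: total defect = 2*pi*chi = 4*pi; visible defects sum to (10/3)*pi

Answer: defect(P5) = (2/3)*pi


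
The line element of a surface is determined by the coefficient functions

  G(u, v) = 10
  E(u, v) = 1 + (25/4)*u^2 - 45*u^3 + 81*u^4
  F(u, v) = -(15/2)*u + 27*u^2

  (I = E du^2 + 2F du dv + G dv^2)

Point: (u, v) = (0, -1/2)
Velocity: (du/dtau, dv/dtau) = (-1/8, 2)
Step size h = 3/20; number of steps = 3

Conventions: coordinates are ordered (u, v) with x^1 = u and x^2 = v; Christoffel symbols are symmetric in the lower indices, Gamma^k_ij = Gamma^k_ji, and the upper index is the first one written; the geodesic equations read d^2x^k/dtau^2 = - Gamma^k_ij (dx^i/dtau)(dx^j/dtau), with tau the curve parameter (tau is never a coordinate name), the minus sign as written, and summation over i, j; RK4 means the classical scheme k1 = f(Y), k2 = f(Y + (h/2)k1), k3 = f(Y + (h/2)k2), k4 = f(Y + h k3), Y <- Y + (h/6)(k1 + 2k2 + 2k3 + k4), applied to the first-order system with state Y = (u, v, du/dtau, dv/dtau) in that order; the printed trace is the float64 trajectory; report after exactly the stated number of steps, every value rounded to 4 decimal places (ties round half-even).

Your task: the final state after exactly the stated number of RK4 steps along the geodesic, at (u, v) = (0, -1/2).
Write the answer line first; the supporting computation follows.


Answer: u = -0.0562, v = 0.4013, du/dtau = -0.1248, dv/dtau = 2.0063

f(Y) = (du/dtau, dv/dtau, -Gamma^u_ij Y'^i Y'^j, -Gamma^v_ij Y'^i Y'^j) with the Gammas evaluated at the stage position; h = 0.150000; intermediate values shown to 6 dp
step 0: u = 0.0000, v = -0.5000, du/dtau = -0.1250, dv/dtau = 2.0000
step 1:
  k1: at (u, v) = (0.000000, -0.500000), (du/dtau, dv/dtau) = (-0.125000, 2.000000); Gamma_uuu = 0.000000, Gamma_uuv = 0.000000, Gamma_uvv = 0.000000, Gamma_vuu = -0.750000, Gamma_vuv = 0.000000, Gamma_vvv = 0.000000; k1 = (-0.125000, 2.000000, 0.000000, 0.011719)
  k2: at (u, v) = (-0.009375, -0.350000), (du/dtau, dv/dtau) = (-0.125000, 2.000879); Gamma_uuu = -0.006466, Gamma_uuv = 0.000000, Gamma_uvv = 0.000000, Gamma_vuu = -0.800578, Gamma_vuv = 0.000000, Gamma_vvv = 0.000000; k2 = (-0.125000, 2.000879, 0.000101, 0.012509)
  k3: at (u, v) = (-0.009375, -0.349934), (du/dtau, dv/dtau) = (-0.124992, 2.000938); Gamma_uuu = -0.006466, Gamma_uuv = 0.000000, Gamma_uvv = 0.000000, Gamma_vuu = -0.800578, Gamma_vuv = 0.000000, Gamma_vvv = 0.000000; k3 = (-0.124992, 2.000938, 0.000101, 0.012508)
  k4: at (u, v) = (-0.018749, -0.199859), (du/dtau, dv/dtau) = (-0.124985, 2.001876); Gamma_uuu = -0.014194, Gamma_uuv = 0.000000, Gamma_uvv = 0.000000, Gamma_vuu = -0.851031, Gamma_vuv = 0.000000, Gamma_vvv = 0.000000; k4 = (-0.124985, 2.001876, 0.000222, 0.013294)
  Y <- Y + (h/6)(k1 + 2k2 + 2k3 + k4): u = -0.0187, v = -0.1999, du/dtau = -0.1250, dv/dtau = 2.0019
step 2:
  k1: at (u, v) = (-0.018749, -0.199862), (du/dtau, dv/dtau) = (-0.124984, 2.001876); Gamma_uuu = -0.014194, Gamma_uuv = 0.000000, Gamma_uvv = 0.000000, Gamma_vuu = -0.851033, Gamma_vuv = 0.000000, Gamma_vvv = 0.000000; k1 = (-0.124984, 2.001876, 0.000222, 0.013294)
  k2: at (u, v) = (-0.028123, -0.049722), (du/dtau, dv/dtau) = (-0.124968, 2.002873); Gamma_uuu = -0.023262, Gamma_uuv = 0.000000, Gamma_uvv = 0.000000, Gamma_vuu = -0.901324, Gamma_vuv = 0.000000, Gamma_vvv = 0.000000; k2 = (-0.124968, 2.002873, 0.000363, 0.014076)
  k3: at (u, v) = (-0.028122, -0.049647), (du/dtau, dv/dtau) = (-0.124957, 2.002932); Gamma_uuu = -0.023261, Gamma_uuv = 0.000000, Gamma_uvv = 0.000000, Gamma_vuu = -0.901318, Gamma_vuv = 0.000000, Gamma_vvv = 0.000000; k3 = (-0.124957, 2.002932, 0.000363, 0.014073)
  k4: at (u, v) = (-0.037493, 0.100578), (du/dtau, dv/dtau) = (-0.124930, 2.003987); Gamma_uuu = -0.033737, Gamma_uuv = 0.000000, Gamma_uvv = 0.000000, Gamma_vuu = -0.951384, Gamma_vuv = 0.000000, Gamma_vvv = 0.000000; k4 = (-0.124930, 2.003987, 0.000527, 0.014849)
  Y <- Y + (h/6)(k1 + 2k2 + 2k3 + k4): u = -0.0375, v = 0.1006, du/dtau = -0.1249, dv/dtau = 2.0040
step 3:
  k1: at (u, v) = (-0.037493, 0.100575), (du/dtau, dv/dtau) = (-0.124929, 2.003987); Gamma_uuu = -0.033738, Gamma_uuv = 0.000000, Gamma_uvv = 0.000000, Gamma_vuu = -0.951387, Gamma_vuv = 0.000000, Gamma_vvv = 0.000000; k1 = (-0.124929, 2.003987, 0.000527, 0.014849)
  k2: at (u, v) = (-0.046863, 0.250874), (du/dtau, dv/dtau) = (-0.124890, 2.005101); Gamma_uuu = -0.045695, Gamma_uuv = 0.000000, Gamma_uvv = 0.000000, Gamma_vuu = -1.001183, Gamma_vuv = 0.000000, Gamma_vvv = 0.000000; k2 = (-0.124890, 2.005101, 0.000713, 0.015616)
  k3: at (u, v) = (-0.046860, 0.250957), (du/dtau, dv/dtau) = (-0.124876, 2.005158); Gamma_uuu = -0.045691, Gamma_uuv = 0.000000, Gamma_uvv = 0.000000, Gamma_vuu = -1.001168, Gamma_vuv = 0.000000, Gamma_vvv = 0.000000; k3 = (-0.124876, 2.005158, 0.000713, 0.015612)
  k4: at (u, v) = (-0.056225, 0.401348), (du/dtau, dv/dtau) = (-0.124822, 2.006329); Gamma_uuu = -0.059189, Gamma_uuv = 0.000000, Gamma_uvv = 0.000000, Gamma_vuu = -1.050612, Gamma_vuv = 0.000000, Gamma_vvv = 0.000000; k4 = (-0.124822, 2.006329, 0.000922, 0.016369)
  Y <- Y + (h/6)(k1 + 2k2 + 2k3 + k4): u = -0.0562, v = 0.4013, du/dtau = -0.1248, dv/dtau = 2.0063


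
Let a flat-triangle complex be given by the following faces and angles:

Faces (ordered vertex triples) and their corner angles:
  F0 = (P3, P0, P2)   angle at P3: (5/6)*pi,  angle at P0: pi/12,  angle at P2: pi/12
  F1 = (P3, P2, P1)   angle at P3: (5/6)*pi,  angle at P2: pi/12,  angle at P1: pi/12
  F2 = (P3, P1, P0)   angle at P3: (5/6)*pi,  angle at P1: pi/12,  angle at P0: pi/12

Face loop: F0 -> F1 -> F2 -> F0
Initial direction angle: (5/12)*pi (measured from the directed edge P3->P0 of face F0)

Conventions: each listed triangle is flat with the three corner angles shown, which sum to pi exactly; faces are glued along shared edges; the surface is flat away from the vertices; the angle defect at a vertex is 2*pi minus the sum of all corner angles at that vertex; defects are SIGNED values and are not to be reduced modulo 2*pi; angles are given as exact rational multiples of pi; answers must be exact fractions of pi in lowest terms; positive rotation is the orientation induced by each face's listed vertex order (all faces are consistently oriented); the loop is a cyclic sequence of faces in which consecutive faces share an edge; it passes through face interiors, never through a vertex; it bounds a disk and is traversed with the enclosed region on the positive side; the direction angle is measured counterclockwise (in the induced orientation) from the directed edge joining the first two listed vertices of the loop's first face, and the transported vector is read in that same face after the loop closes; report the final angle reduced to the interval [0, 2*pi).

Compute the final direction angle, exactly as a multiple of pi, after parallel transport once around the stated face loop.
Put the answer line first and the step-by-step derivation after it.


Answer: final direction angle = (23/12)*pi

enclosed vertex P3: corner angles sum to (5/2)*pi, defect = 2*pi - (5/2)*pi = -pi/2
transport around the loop rotates by the sum of enclosed defects; add to the initial angle mod 2*pi
final angle = (5/12)*pi - pi/2 = (23/12)*pi (mod 2*pi)


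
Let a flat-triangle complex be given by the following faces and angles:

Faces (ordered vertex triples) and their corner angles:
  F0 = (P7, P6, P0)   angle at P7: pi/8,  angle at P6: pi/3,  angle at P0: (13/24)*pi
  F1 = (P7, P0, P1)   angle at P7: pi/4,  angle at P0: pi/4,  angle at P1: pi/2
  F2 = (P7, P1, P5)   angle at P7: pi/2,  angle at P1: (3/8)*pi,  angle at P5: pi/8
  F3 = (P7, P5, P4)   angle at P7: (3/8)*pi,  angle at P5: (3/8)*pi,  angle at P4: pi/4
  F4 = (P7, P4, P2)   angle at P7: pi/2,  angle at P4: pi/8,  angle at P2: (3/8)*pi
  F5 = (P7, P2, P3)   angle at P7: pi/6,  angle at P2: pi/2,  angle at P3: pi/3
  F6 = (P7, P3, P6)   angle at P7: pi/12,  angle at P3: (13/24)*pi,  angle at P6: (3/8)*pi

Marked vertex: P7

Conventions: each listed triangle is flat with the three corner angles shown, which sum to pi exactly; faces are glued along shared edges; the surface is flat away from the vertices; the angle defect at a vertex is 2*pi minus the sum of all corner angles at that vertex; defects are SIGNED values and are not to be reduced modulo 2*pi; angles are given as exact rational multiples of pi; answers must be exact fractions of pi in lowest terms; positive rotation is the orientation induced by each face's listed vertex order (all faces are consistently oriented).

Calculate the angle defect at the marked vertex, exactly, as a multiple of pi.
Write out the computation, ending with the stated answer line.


Sum of corner angles at P7: 2*pi
defect = 2*pi - 2*pi

Answer: defect(P7) = 0


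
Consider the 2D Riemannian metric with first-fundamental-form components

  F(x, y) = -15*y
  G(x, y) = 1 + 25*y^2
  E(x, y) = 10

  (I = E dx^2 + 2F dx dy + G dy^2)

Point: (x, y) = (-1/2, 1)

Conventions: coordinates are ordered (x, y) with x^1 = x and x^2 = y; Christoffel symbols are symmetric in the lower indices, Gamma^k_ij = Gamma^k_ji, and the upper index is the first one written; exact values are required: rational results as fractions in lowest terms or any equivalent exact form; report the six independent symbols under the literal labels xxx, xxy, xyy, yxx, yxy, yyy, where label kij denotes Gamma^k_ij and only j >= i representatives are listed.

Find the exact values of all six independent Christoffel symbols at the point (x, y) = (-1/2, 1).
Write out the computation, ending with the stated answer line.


E = 10, F = -15, G = 26 at the point
E_x = 0, E_y = 0, F_x = 0, F_y = -15, G_x = 0, G_y = 50
EG - F^2 = 35;  g^inv = (1/35) * [[26, 15], [15, 10]]
first-kind symbols [ij,l] = (1/2)(d_i g_jl + d_j g_il - d_l g_ij): [xx,x] = E_x/2 = 0, [xx,y] = F_x - E_y/2 = 0, [xy,x] = E_y/2 = 0, [xy,y] = G_x/2 = 0, [yy,x] = F_y - G_x/2 = -15, [yy,y] = G_y/2 = 25
Gamma^x_ij = (G*[ij,x] - F*[ij,y])/(EG - F^2), Gamma^y_ij = (E*[ij,y] - F*[ij,x])/(EG - F^2)

Answer: Gamma_xxx = 0, Gamma_xxy = 0, Gamma_xyy = -3/7, Gamma_yxx = 0, Gamma_yxy = 0, Gamma_yyy = 5/7


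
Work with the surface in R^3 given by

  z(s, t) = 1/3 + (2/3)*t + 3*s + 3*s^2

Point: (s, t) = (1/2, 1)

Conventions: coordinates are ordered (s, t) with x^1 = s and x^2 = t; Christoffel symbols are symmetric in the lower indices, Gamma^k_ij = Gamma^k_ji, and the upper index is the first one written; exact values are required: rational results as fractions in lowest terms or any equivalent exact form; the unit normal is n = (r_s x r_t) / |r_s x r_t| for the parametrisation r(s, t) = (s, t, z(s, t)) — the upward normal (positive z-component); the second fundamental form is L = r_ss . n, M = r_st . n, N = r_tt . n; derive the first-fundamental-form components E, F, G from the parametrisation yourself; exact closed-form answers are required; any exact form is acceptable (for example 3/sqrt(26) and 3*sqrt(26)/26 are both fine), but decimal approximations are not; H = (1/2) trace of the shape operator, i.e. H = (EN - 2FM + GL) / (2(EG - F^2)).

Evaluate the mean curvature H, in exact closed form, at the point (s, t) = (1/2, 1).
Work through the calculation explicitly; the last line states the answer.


z_s = 6, z_t = 2/3, z_ss = 6, z_st = 0, z_tt = 0
E = 37, F = 4, G = 13/9; answer radicand W^2 = 337/9
unnormalised second-form numerators: l = 6, m = 0, n = 0; L = l/sqrt(337/9), and similarly M = m/sqrt(W^2), N = n/sqrt(W^2)
H = (E*n - 2*F*m + G*l) / (2*(EG - F^2)*sqrt(W^2)); E*n - 2*F*m + G*l = 26/3, EG - F^2 = 337/9, so H = (39/337)/sqrt(337/9)

Answer: H = 117*sqrt(337)/113569


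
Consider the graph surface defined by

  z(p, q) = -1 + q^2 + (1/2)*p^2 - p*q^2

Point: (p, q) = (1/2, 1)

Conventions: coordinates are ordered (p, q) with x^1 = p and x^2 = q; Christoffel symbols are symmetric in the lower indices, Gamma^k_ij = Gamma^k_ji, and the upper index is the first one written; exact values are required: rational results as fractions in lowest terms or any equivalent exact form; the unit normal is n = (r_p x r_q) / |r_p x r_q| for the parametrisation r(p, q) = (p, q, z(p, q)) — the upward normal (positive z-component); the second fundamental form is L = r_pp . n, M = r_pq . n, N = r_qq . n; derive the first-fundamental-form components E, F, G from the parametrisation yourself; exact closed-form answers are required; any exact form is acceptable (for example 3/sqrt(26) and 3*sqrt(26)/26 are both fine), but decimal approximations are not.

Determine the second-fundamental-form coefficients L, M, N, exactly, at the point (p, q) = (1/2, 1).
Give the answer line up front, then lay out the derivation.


Answer: L = 2/3, M = -4/3, N = 2/3

z_p = -1/2, z_q = 1, z_pp = 1, z_pq = -2, z_qq = 1
E = 5/4, F = -1/2, G = 2; answer radicand W^2 = 9/4
unnormalised second-form numerators: l = 1, m = -2, n = 1; L = l/sqrt(9/4), and similarly M = m/sqrt(W^2), N = n/sqrt(W^2)


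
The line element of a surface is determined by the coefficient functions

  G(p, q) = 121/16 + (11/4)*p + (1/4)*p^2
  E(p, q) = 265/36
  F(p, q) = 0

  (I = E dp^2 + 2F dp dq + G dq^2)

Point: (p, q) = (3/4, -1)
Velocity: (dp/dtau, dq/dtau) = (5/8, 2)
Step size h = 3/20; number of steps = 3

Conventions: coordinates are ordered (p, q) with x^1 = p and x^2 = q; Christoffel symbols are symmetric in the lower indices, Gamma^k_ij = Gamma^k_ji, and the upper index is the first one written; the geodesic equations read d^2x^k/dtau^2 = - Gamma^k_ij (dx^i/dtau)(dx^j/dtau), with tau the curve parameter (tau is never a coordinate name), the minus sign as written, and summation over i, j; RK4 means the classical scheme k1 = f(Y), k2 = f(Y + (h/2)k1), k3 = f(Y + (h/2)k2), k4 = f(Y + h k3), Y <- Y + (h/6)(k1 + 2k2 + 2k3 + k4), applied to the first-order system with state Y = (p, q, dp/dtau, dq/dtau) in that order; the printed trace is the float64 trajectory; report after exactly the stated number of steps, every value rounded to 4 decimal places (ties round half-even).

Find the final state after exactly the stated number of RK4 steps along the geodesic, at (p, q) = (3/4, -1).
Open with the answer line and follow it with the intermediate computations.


Answer: p = 1.1130, q = -0.1459, dp/dtau = 0.9784, dq/dtau = 1.7865

f(Y) = (dp/dtau, dq/dtau, -Gamma^p_ij Y'^i Y'^j, -Gamma^q_ij Y'^i Y'^j) with the Gammas evaluated at the stage position; h = 0.150000; intermediate values shown to 6 dp
step 0: p = 0.7500, q = -1.0000, dp/dtau = 0.6250, dq/dtau = 2.0000
step 1:
  k1: at (p, q) = (0.750000, -1.000000), (dp/dtau, dq/dtau) = (0.625000, 2.000000); Gamma_ppp = 0.000000, Gamma_ppq = 0.000000, Gamma_pqq = -0.212264, Gamma_qpp = 0.000000, Gamma_qpq = 0.160000, Gamma_qqq = 0.000000; k1 = (0.625000, 2.000000, 0.849057, -0.400000)
  k2: at (p, q) = (0.796875, -0.850000), (dp/dtau, dq/dtau) = (0.688679, 1.970000); Gamma_ppp = 0.000000, Gamma_ppq = 0.000000, Gamma_pqq = -0.213856, Gamma_qpp = 0.000000, Gamma_qpq = 0.158809, Gamma_qqq = 0.000000; k2 = (0.688679, 1.970000, 0.829954, -0.430912)
  k3: at (p, q) = (0.801651, -0.852250), (dp/dtau, dq/dtau) = (0.687247, 1.967682); Gamma_ppp = 0.000000, Gamma_ppq = 0.000000, Gamma_pqq = -0.214018, Gamma_qpp = 0.000000, Gamma_qpq = 0.158689, Gamma_qqq = 0.000000; k3 = (0.687247, 1.967682, 0.828630, -0.429184)
  k4: at (p, q) = (0.853087, -0.704848), (dp/dtau, dq/dtau) = (0.749294, 1.935622); Gamma_ppp = 0.000000, Gamma_ppq = 0.000000, Gamma_pqq = -0.215765, Gamma_qpp = 0.000000, Gamma_qpq = 0.157404, Gamma_qqq = 0.000000; k4 = (0.749294, 1.935622, 0.808393, -0.456582)
  Y <- Y + (h/6)(k1 + 2k2 + 2k3 + k4): p = 0.8532, q = -0.7047, dp/dtau = 0.7494, dq/dtau = 1.9356
step 2:
  k1: at (p, q) = (0.853154, -0.704725), (dp/dtau, dq/dtau) = (0.749365, 1.935581); Gamma_ppp = 0.000000, Gamma_ppq = 0.000000, Gamma_pqq = -0.215767, Gamma_qpp = 0.000000, Gamma_qpq = 0.157402, Gamma_qqq = 0.000000; k1 = (0.749365, 1.935581, 0.808367, -0.456610)
  k2: at (p, q) = (0.909356, -0.559557), (dp/dtau, dq/dtau) = (0.809993, 1.901335); Gamma_ppp = 0.000000, Gamma_ppq = 0.000000, Gamma_pqq = -0.217676, Gamma_qpp = 0.000000, Gamma_qpq = 0.156022, Gamma_qqq = 0.000000; k2 = (0.809993, 1.901335, 0.786916, -0.480569)
  k3: at (p, q) = (0.913903, -0.562125), (dp/dtau, dq/dtau) = (0.808384, 1.899538); Gamma_ppp = 0.000000, Gamma_ppq = 0.000000, Gamma_pqq = -0.217831, Gamma_qpp = 0.000000, Gamma_qpq = 0.155911, Gamma_qqq = 0.000000; k3 = (0.808384, 1.899538, 0.785986, -0.478821)
  k4: at (p, q) = (0.974411, -0.419795), (dp/dtau, dq/dtau) = (0.867263, 1.863758); Gamma_ppp = 0.000000, Gamma_ppq = 0.000000, Gamma_pqq = -0.219886, Gamma_qpp = 0.000000, Gamma_qpq = 0.154454, Gamma_qqq = 0.000000; k4 = (0.867263, 1.863758, 0.763793, -0.499310)
  Y <- Y + (h/6)(k1 + 2k2 + 2k3 + k4): p = 0.9745, q = -0.4197, dp/dtau = 0.8673, dq/dtau = 1.8637
step 3:
  k1: at (p, q) = (0.974488, -0.419698), (dp/dtau, dq/dtau) = (0.867315, 1.863713); Gamma_ppp = 0.000000, Gamma_ppq = 0.000000, Gamma_pqq = -0.219888, Gamma_qpp = 0.000000, Gamma_qpq = 0.154452, Gamma_qqq = 0.000000; k1 = (0.867315, 1.863713, 0.763766, -0.499322)
  k2: at (p, q) = (1.039537, -0.279920), (dp/dtau, dq/dtau) = (0.924597, 1.826264); Gamma_ppp = 0.000000, Gamma_ppq = 0.000000, Gamma_pqq = -0.222097, Gamma_qpp = 0.000000, Gamma_qpq = 0.152916, Gamma_qqq = 0.000000; k2 = (0.924597, 1.826264, 0.740749, -0.516415)
  k3: at (p, q) = (1.043833, -0.282728), (dp/dtau, dq/dtau) = (0.922871, 1.824982); Gamma_ppp = 0.000000, Gamma_ppq = 0.000000, Gamma_pqq = -0.222243, Gamma_qpp = 0.000000, Gamma_qpq = 0.152816, Gamma_qqq = 0.000000; k3 = (0.922871, 1.824982, 0.740195, -0.514751)
  k4: at (p, q) = (1.112919, -0.145951), (dp/dtau, dq/dtau) = (0.978344, 1.786501); Gamma_ppp = 0.000000, Gamma_ppq = 0.000000, Gamma_pqq = -0.224590, Gamma_qpp = 0.000000, Gamma_qpq = 0.151219, Gamma_qqq = 0.000000; k4 = (0.978344, 1.786501, 0.716797, -0.528605)
  Y <- Y + (h/6)(k1 + 2k2 + 2k3 + k4): p = 1.1130, q = -0.1459, dp/dtau = 0.9784, dq/dtau = 1.7865


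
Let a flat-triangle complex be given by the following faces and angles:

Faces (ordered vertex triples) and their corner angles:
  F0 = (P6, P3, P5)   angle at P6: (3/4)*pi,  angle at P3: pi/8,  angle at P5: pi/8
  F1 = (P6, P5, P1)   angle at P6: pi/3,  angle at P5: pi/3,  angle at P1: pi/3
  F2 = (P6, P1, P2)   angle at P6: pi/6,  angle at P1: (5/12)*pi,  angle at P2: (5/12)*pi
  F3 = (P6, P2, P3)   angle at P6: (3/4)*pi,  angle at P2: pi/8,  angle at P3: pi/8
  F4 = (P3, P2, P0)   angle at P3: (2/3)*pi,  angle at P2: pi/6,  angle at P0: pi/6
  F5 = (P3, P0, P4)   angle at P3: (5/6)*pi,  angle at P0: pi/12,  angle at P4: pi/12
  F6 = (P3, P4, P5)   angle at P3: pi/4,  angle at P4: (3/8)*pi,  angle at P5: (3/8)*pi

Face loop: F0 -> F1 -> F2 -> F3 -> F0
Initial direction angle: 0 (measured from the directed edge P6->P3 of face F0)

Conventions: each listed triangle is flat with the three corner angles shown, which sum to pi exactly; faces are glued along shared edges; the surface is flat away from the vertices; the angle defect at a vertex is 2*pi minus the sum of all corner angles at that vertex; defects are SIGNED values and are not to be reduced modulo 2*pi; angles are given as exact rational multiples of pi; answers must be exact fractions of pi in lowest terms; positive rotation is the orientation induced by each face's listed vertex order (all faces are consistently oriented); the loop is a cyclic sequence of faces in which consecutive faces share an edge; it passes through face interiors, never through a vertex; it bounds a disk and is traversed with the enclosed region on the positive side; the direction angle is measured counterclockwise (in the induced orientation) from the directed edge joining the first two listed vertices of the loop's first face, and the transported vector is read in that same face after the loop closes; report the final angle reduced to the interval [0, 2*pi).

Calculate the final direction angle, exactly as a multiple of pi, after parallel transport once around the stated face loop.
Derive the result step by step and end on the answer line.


enclosed vertex P6: corner angles sum to 2*pi, defect = 2*pi - 2*pi = 0
holonomy = initial angle + sum of enclosed defects (mod 2*pi), positive in the induced orientation
final angle = 0 + 0 = 0 (mod 2*pi)

Answer: final direction angle = 0


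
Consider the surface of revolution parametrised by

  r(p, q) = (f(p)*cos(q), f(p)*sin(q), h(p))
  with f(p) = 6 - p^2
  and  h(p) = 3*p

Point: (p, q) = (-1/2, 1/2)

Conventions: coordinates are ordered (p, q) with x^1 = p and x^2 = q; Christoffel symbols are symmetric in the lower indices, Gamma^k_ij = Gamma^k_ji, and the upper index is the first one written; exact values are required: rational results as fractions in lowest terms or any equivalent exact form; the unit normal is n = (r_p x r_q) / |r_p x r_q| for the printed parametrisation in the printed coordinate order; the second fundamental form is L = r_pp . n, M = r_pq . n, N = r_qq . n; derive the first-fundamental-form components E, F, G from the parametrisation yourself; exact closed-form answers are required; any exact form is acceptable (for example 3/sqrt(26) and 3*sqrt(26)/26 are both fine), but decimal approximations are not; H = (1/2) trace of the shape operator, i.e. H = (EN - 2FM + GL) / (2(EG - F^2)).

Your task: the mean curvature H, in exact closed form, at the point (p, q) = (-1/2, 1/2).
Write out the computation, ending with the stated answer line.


f = 23/4, f' = 1, f'' = -2, h' = 3, h'' = 0
E = 10, F = 0, G = 529/16; answer radicand W^2 = 10
unnormalised second-form numerators: l = 6, m = 0, n = 69/4; L = l/sqrt(10), and similarly M = m/sqrt(W^2), N = n/sqrt(W^2)
H = (E*n - 2*F*m + G*l) / (2*(EG - F^2)*sqrt(W^2)); E*n - 2*F*m + G*l = 2967/8, EG - F^2 = 2645/8, so H = (129/230)/sqrt(10)

Answer: H = 129*sqrt(10)/2300


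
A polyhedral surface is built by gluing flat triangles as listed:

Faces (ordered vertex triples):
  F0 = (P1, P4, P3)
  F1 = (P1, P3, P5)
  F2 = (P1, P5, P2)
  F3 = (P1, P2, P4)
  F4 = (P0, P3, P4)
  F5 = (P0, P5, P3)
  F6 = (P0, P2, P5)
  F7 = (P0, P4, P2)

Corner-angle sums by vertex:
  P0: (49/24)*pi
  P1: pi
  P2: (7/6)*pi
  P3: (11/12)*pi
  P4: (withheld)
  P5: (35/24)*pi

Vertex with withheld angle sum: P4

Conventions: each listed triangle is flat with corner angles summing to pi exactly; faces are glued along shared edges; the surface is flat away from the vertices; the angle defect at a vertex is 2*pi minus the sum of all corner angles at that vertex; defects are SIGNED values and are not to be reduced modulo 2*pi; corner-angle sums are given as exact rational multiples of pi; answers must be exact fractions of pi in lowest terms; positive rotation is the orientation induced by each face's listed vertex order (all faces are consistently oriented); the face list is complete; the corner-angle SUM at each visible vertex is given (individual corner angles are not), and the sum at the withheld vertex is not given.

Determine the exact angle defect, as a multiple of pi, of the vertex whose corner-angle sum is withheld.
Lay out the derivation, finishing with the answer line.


V = 6, E = 12, F = 8; chi = V - E + F = 2
Gauss-Bonnet: total defect = 2*pi*chi = 4*pi; visible defects sum to (41/12)*pi

Answer: defect(P4) = (7/12)*pi
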